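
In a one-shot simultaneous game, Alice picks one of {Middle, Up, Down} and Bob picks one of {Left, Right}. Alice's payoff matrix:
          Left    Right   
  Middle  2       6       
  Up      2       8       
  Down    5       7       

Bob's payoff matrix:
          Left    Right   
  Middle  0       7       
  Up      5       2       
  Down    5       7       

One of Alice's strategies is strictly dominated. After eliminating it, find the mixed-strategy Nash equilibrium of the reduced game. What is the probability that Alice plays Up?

Alice's strategy Middle is strictly dominated by Down: 5 > 2 and 7 > 6. Eliminate Middle.
Bob's indifference between Left and Right determines Alice's mixing probability p:
  Bob's payoff to Left: p·5 + (1−p)·5 = 5
  Bob's payoff to Right: p·2 + (1−p)·7 = -5p + 7
  5 = -5p + 7  ⇒  5p = 2  ⇒  p = 2/5.

p = 2/5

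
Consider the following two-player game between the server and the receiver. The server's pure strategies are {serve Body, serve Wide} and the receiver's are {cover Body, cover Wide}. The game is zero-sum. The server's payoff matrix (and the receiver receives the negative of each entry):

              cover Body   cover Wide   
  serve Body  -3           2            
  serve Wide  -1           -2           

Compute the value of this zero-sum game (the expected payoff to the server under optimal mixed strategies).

v = -4/3

The receiver's mix must leave the server indifferent between serve Body and serve Wide.
  the server's expected payoff from serve Body: q·(-3) + (1−q)·2 = -5q + 2
  the server's expected payoff from serve Wide: q·(-1) + (1−q)·(-2) = q - 2
  -5q + 2 = q - 2  ⇒  -6q = -4  ⇒  q = 2/3.
The value is the server's expected payoff against this mix (using serve Body): (2/3)·(-3) + (1/3)·2 = -4/3.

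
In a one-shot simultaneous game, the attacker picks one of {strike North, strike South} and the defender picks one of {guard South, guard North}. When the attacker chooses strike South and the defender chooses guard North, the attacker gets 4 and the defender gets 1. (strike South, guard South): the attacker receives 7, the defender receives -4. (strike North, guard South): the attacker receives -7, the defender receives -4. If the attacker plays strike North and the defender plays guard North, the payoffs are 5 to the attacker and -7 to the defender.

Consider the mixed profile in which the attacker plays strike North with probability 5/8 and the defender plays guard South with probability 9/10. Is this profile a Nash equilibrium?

Given the defender's mix q = 9/10, the attacker's payoff from strike North is -29/5 but from strike South is 67/10. The attacker strictly prefers strike South, so the attacker would not mix.
So the proposed profile is not a Nash equilibrium.

No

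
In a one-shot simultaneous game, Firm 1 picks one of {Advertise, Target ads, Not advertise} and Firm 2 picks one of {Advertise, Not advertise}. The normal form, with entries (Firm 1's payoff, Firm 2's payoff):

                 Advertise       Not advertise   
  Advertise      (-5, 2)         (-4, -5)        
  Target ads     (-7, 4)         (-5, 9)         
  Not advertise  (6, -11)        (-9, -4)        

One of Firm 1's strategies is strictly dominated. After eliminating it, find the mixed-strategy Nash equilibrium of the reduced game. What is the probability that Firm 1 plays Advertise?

p = 1/2

Firm 1's strategy Target ads is strictly dominated by Advertise: -5 > -7 and -4 > -5. Eliminate Target ads.
Set Firm 2's expected payoff from Advertise equal to that from Not advertise:
  Firm 2's expected payoff from Advertise: p·2 + (1−p)·(-11) = 13p - 11
  Firm 2's expected payoff from Not advertise: p·(-5) + (1−p)·(-4) = -p - 4
  13p - 11 = -p - 4  ⇒  14p = 7  ⇒  p = 1/2.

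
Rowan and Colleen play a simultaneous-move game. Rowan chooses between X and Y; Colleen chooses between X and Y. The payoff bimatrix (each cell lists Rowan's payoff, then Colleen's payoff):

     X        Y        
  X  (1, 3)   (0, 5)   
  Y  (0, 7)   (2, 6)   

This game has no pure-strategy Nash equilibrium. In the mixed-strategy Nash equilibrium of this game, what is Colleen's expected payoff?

Set Colleen's expected payoff from X equal to that from Y:
  Colleen's payoff to X: p·3 + (1−p)·7 = -4p + 7
  Colleen's payoff to Y: p·5 + (1−p)·6 = -p + 6
  -4p + 7 = -p + 6  ⇒  -3p = -1  ⇒  p = 1/3.
At equilibrium Colleen is indifferent across columns, so Colleen's payoff equals the payoff from X: (1/3)·3 + (2/3)·7 = 17/3.

17/3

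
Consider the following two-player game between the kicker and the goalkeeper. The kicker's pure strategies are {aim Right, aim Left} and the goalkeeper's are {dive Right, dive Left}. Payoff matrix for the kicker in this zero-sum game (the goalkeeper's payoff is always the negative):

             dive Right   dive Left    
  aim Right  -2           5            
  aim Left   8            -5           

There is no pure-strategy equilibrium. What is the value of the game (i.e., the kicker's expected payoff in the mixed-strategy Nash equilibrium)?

The goalkeeper's mix must leave the kicker indifferent between aim Right and aim Left.
  the kicker's payoff from aim Right: q·(-2) + (1−q)·5 = -7q + 5
  the kicker's payoff from aim Left: q·8 + (1−q)·(-5) = 13q - 5
  -7q + 5 = 13q - 5  ⇒  -20q = -10  ⇒  q = 1/2.
The value is the kicker's expected payoff against this mix (using aim Right): (1/2)·(-2) + (1/2)·5 = 3/2.

v = 3/2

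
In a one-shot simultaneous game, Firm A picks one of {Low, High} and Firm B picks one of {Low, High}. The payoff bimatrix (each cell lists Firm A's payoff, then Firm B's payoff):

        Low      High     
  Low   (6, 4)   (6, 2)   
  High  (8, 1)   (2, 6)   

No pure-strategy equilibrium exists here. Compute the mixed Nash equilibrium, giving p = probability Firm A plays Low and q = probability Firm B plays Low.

In a mixed equilibrium Firm B is indifferent between Low and High; this condition fixes p.
  Firm B's payoff to Low: p·4 + (1−p)·1 = 3p + 1
  Firm B's payoff to High: p·2 + (1−p)·6 = -4p + 6
  3p + 1 = -4p + 6  ⇒  7p = 5  ⇒  p = 5/7.
Firm A's indifference between Low and High determines Firm B's mixing probability q:
  Firm A's payoff to Low: q·6 + (1−q)·6 = 6
  Firm A's payoff to High: q·8 + (1−q)·2 = 6q + 2
  6 = 6q + 2  ⇒  -6q = -4  ⇒  q = 2/3.

p = 5/7, q = 2/3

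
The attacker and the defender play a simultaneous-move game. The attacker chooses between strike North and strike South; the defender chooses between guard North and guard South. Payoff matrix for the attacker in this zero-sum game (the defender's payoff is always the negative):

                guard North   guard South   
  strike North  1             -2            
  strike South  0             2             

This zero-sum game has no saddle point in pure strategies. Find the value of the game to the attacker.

v = 2/5

The defender's mix must leave the attacker indifferent between strike North and strike South.
  the attacker's payoff from strike North: q·1 + (1−q)·(-2) = 3q - 2
  the attacker's payoff from strike South: q·0 + (1−q)·2 = -2q + 2
  3q - 2 = -2q + 2  ⇒  5q = 4  ⇒  q = 4/5.
The value is the attacker's expected payoff against this mix (using strike North): (4/5)·1 + (1/5)·(-2) = 2/5.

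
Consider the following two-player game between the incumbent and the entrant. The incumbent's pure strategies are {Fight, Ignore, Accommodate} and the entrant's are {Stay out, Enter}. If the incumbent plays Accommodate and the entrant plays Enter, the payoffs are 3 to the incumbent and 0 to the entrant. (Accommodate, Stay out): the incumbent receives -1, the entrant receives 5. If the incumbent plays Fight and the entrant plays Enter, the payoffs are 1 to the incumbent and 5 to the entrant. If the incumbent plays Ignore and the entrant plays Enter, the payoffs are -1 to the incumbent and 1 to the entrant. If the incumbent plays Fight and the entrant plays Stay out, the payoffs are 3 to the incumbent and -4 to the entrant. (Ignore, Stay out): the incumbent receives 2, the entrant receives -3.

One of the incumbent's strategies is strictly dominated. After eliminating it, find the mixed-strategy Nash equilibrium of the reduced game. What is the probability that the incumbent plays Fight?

The incumbent's strategy Ignore is strictly dominated by Fight: 3 > 2 and 1 > -1. Eliminate Ignore.
For the entrant to be willing to mix, the entrant must be indifferent between Stay out and Enter, which pins down the incumbent's mix.
  the entrant's payoff from Stay out: p·(-4) + (1−p)·5 = -9p + 5
  the entrant's payoff from Enter: p·5 + (1−p)·0 = 5p
  -9p + 5 = 5p  ⇒  -14p = -5  ⇒  p = 5/14.

p = 5/14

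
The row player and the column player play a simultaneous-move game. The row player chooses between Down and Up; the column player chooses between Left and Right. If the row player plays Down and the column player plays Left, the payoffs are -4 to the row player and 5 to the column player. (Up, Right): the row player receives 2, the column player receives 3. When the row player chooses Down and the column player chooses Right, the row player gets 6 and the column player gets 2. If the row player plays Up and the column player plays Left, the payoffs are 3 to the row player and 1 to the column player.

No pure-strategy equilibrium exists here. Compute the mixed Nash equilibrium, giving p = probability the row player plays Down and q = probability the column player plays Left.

Set the column player's expected payoff from Left equal to that from Right:
  the column player's payoff from Left: p·5 + (1−p)·1 = 4p + 1
  the column player's payoff from Right: p·2 + (1−p)·3 = -p + 3
  4p + 1 = -p + 3  ⇒  5p = 2  ⇒  p = 2/5.
The row player's indifference between Down and Up determines the column player's mixing probability q:
  the row player's payoff from Down: q·(-4) + (1−q)·6 = -10q + 6
  the row player's payoff from Up: q·3 + (1−q)·2 = q + 2
  -10q + 6 = q + 2  ⇒  -11q = -4  ⇒  q = 4/11.

p = 2/5, q = 4/11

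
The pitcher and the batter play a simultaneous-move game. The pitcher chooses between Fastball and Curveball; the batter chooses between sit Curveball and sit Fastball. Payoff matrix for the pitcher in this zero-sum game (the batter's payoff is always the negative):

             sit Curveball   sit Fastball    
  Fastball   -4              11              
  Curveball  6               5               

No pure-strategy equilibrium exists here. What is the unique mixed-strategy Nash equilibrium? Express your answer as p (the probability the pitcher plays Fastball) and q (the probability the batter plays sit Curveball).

p = 1/16, q = 3/8

In a mixed equilibrium the batter is indifferent between sit Curveball and sit Fastball; this condition fixes p.
  the batter's payoff to sit Curveball: p·4 + (1−p)·(-6) = 10p - 6
  the batter's payoff to sit Fastball: p·(-11) + (1−p)·(-5) = -6p - 5
  10p - 6 = -6p - 5  ⇒  16p = 1  ⇒  p = 1/16.
The pitcher's indifference between Fastball and Curveball determines the batter's mixing probability q:
  the pitcher's payoff to Fastball: q·(-4) + (1−q)·11 = -15q + 11
  the pitcher's payoff to Curveball: q·6 + (1−q)·5 = q + 5
  -15q + 11 = q + 5  ⇒  -16q = -6  ⇒  q = 3/8.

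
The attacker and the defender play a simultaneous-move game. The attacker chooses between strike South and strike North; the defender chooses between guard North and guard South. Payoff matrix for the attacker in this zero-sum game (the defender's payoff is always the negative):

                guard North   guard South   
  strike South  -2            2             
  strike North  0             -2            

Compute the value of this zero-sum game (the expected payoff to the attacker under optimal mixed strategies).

The defender's mix must leave the attacker indifferent between strike South and strike North.
  the attacker's expected payoff from strike South: q·(-2) + (1−q)·2 = -4q + 2
  the attacker's expected payoff from strike North: q·0 + (1−q)·(-2) = 2q - 2
  -4q + 2 = 2q - 2  ⇒  -6q = -4  ⇒  q = 2/3.
The value is the attacker's expected payoff against this mix (using strike South): (2/3)·(-2) + (1/3)·2 = -2/3.

v = -2/3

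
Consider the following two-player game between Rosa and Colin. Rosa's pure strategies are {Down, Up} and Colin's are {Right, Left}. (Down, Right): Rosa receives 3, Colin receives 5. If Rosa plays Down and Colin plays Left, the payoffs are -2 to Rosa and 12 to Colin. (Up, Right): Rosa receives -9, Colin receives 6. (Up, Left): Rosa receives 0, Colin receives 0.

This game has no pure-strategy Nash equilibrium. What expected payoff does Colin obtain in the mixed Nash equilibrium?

Set Colin's expected payoff from Right equal to that from Left:
  Colin's payoff from Right: p·5 + (1−p)·6 = -p + 6
  Colin's payoff from Left: p·12 + (1−p)·0 = 12p
  -p + 6 = 12p  ⇒  -13p = -6  ⇒  p = 6/13.
At equilibrium Colin is indifferent across columns, so Colin's payoff equals the payoff from Right: (6/13)·5 + (7/13)·6 = 72/13.

72/13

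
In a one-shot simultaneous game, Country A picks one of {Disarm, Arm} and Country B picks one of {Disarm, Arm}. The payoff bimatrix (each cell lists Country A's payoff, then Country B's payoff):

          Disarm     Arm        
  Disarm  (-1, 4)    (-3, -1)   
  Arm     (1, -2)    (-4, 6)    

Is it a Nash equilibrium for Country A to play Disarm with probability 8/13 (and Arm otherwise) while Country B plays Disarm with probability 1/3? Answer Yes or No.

Yes

Check Country B's indifference given Country A's mix p = 8/13:
  payoff from Disarm = 22/13; payoff from Arm = 22/13 — equal.
Check Country A's indifference given Country B's mix q = 1/3:
  payoff from Disarm = -7/3; payoff from Arm = -7/3 — equal.
Both players are indifferent, so neither can profitably deviate.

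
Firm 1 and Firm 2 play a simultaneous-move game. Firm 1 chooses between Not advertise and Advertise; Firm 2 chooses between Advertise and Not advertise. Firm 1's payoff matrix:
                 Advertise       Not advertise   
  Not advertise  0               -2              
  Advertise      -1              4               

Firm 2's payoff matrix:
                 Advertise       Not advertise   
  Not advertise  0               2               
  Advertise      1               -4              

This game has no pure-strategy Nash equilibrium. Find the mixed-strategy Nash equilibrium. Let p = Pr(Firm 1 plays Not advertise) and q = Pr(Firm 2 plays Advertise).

p = 5/7, q = 6/7

Set Firm 2's expected payoff from Advertise equal to that from Not advertise:
  Firm 2's payoff to Advertise: p·0 + (1−p)·1 = -p + 1
  Firm 2's payoff to Not advertise: p·2 + (1−p)·(-4) = 6p - 4
  -p + 1 = 6p - 4  ⇒  -7p = -5  ⇒  p = 5/7.
Firm 2's mix must leave Firm 1 indifferent between Not advertise and Advertise.
  Firm 1's payoff from Not advertise: q·0 + (1−q)·(-2) = 2q - 2
  Firm 1's payoff from Advertise: q·(-1) + (1−q)·4 = -5q + 4
  2q - 2 = -5q + 4  ⇒  7q = 6  ⇒  q = 6/7.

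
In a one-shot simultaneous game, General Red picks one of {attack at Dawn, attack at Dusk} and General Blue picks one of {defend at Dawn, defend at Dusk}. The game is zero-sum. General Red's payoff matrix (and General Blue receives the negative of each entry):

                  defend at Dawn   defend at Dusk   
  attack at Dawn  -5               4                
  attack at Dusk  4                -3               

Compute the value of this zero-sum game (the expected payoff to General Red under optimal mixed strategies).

v = 1/16

In a mixed equilibrium General Red is indifferent between attack at Dawn and attack at Dusk; this condition fixes q.
  General Red's expected payoff from attack at Dawn: q·(-5) + (1−q)·4 = -9q + 4
  General Red's expected payoff from attack at Dusk: q·4 + (1−q)·(-3) = 7q - 3
  -9q + 4 = 7q - 3  ⇒  -16q = -7  ⇒  q = 7/16.
The value is General Red's expected payoff against this mix (using attack at Dawn): (7/16)·(-5) + (9/16)·4 = 1/16.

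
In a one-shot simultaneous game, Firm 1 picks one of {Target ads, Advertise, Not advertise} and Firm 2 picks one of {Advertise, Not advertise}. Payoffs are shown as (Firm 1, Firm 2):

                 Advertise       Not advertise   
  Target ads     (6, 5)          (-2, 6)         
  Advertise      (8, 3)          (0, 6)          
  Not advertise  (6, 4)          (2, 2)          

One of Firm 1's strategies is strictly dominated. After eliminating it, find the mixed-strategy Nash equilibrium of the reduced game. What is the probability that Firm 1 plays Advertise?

Firm 1's strategy Target ads is strictly dominated by Advertise: 8 > 6 and 0 > -2. Eliminate Target ads.
Firm 2's indifference between Advertise and Not advertise determines Firm 1's mixing probability p:
  Firm 2's payoff from Advertise: p·3 + (1−p)·4 = -p + 4
  Firm 2's payoff from Not advertise: p·6 + (1−p)·2 = 4p + 2
  -p + 4 = 4p + 2  ⇒  -5p = -2  ⇒  p = 2/5.

p = 2/5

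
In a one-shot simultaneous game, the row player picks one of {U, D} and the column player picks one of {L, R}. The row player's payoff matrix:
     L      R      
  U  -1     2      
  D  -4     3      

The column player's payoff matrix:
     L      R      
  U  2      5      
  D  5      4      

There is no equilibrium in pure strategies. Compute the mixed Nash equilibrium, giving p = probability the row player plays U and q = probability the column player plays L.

The column player's indifference between L and R determines the row player's mixing probability p:
  the column player's expected payoff from L: p·2 + (1−p)·5 = -3p + 5
  the column player's expected payoff from R: p·5 + (1−p)·4 = p + 4
  -3p + 5 = p + 4  ⇒  -4p = -1  ⇒  p = 1/4.
For the row player to be willing to mix, the row player must be indifferent between U and D, which pins down the column player's mix.
  the row player's payoff to U: q·(-1) + (1−q)·2 = -3q + 2
  the row player's payoff to D: q·(-4) + (1−q)·3 = -7q + 3
  -3q + 2 = -7q + 3  ⇒  4q = 1  ⇒  q = 1/4.

p = 1/4, q = 1/4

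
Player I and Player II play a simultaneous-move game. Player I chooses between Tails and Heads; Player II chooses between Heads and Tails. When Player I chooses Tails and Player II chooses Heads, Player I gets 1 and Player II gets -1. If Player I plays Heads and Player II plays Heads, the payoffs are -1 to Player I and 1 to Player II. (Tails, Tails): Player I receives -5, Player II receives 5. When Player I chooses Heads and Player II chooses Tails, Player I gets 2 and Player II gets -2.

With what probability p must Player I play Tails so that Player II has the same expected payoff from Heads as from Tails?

p = 1/3

Set Player II's expected payoff from Heads equal to that from Tails:
  Player II's payoff from Heads: p·(-1) + (1−p)·1 = -2p + 1
  Player II's payoff from Tails: p·5 + (1−p)·(-2) = 7p - 2
  -2p + 1 = 7p - 2  ⇒  -9p = -3  ⇒  p = 1/3.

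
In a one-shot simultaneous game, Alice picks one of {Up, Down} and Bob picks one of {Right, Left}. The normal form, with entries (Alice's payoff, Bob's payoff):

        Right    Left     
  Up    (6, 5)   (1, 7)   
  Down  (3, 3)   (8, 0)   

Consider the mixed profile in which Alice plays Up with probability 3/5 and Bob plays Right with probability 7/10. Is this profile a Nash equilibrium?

Check Bob's indifference given Alice's mix p = 3/5:
  payoff from Right = 21/5; payoff from Left = 21/5 — equal.
Check Alice's indifference given Bob's mix q = 7/10:
  payoff from Up = 9/2; payoff from Down = 9/2 — equal.
Both players are indifferent, so neither can profitably deviate.

Yes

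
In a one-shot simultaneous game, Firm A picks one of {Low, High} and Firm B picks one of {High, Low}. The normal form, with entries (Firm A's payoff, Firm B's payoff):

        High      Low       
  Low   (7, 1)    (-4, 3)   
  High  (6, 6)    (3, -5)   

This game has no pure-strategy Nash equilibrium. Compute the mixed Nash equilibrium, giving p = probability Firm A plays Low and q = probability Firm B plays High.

p = 11/13, q = 7/8

Set Firm B's expected payoff from High equal to that from Low:
  Firm B's payoff to High: p·1 + (1−p)·6 = -5p + 6
  Firm B's payoff to Low: p·3 + (1−p)·(-5) = 8p - 5
  -5p + 6 = 8p - 5  ⇒  -13p = -11  ⇒  p = 11/13.
Firm A's indifference between Low and High determines Firm B's mixing probability q:
  Firm A's expected payoff from Low: q·7 + (1−q)·(-4) = 11q - 4
  Firm A's expected payoff from High: q·6 + (1−q)·3 = 3q + 3
  11q - 4 = 3q + 3  ⇒  8q = 7  ⇒  q = 7/8.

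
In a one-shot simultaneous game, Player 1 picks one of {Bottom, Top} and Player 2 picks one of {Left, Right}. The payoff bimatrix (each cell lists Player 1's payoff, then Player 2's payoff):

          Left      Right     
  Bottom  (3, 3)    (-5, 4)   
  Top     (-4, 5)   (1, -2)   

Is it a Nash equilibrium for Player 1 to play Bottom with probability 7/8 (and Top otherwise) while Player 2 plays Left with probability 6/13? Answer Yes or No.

Yes

Check Player 2's indifference given Player 1's mix p = 7/8:
  payoff from Left = 13/4; payoff from Right = 13/4 — equal.
Check Player 1's indifference given Player 2's mix q = 6/13:
  payoff from Bottom = -17/13; payoff from Top = -17/13 — equal.
Both players are indifferent, so neither can profitably deviate.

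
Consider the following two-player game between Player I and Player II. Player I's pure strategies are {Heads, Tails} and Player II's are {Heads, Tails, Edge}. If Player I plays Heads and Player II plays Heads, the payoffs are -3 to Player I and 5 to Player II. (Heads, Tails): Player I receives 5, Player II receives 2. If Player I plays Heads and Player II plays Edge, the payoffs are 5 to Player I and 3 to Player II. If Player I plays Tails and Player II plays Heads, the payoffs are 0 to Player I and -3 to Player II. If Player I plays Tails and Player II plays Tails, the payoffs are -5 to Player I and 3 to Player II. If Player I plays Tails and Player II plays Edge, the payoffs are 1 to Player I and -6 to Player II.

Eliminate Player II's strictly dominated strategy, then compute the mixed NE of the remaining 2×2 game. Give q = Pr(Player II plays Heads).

Player II's strategy Edge is strictly dominated by Heads: 5 > 3 and -3 > -6. Eliminate Edge.
Player II's mix must leave Player I indifferent between Heads and Tails.
  Player I's payoff to Heads: q·(-3) + (1−q)·5 = -8q + 5
  Player I's payoff to Tails: q·0 + (1−q)·(-5) = 5q - 5
  -8q + 5 = 5q - 5  ⇒  -13q = -10  ⇒  q = 10/13.

q = 10/13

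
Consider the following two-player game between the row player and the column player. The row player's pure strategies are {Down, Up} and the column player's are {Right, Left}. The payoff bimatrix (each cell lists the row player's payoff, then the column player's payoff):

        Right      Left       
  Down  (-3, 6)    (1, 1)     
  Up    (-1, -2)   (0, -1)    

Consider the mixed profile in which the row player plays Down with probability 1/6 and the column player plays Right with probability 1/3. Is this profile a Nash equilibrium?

Check the column player's indifference given the row player's mix p = 1/6:
  payoff from Right = -2/3; payoff from Left = -2/3 — equal.
Check the row player's indifference given the column player's mix q = 1/3:
  payoff from Down = -1/3; payoff from Up = -1/3 — equal.
Both players are indifferent, so neither can profitably deviate.

Yes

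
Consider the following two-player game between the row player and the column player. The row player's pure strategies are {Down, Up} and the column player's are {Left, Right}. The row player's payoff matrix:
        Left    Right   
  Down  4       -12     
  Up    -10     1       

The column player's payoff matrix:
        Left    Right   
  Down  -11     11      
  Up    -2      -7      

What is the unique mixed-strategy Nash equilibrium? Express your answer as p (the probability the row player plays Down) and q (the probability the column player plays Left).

In a mixed equilibrium the column player is indifferent between Left and Right; this condition fixes p.
  the column player's payoff to Left: p·(-11) + (1−p)·(-2) = -9p - 2
  the column player's payoff to Right: p·11 + (1−p)·(-7) = 18p - 7
  -9p - 2 = 18p - 7  ⇒  -27p = -5  ⇒  p = 5/27.
The column player's mix must leave the row player indifferent between Down and Up.
  the row player's payoff from Down: q·4 + (1−q)·(-12) = 16q - 12
  the row player's payoff from Up: q·(-10) + (1−q)·1 = -11q + 1
  16q - 12 = -11q + 1  ⇒  27q = 13  ⇒  q = 13/27.

p = 5/27, q = 13/27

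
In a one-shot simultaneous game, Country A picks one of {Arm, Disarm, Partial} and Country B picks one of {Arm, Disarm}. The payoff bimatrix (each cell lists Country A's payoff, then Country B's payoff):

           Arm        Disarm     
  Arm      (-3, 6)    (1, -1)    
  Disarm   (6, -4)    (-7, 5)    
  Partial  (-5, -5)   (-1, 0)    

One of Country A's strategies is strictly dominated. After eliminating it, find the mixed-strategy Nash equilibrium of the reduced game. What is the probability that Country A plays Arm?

Country A's strategy Partial is strictly dominated by Arm: -3 > -5 and 1 > -1. Eliminate Partial.
For Country B to be willing to mix, Country B must be indifferent between Arm and Disarm, which pins down Country A's mix.
  Country B's expected payoff from Arm: p·6 + (1−p)·(-4) = 10p - 4
  Country B's expected payoff from Disarm: p·(-1) + (1−p)·5 = -6p + 5
  10p - 4 = -6p + 5  ⇒  16p = 9  ⇒  p = 9/16.

p = 9/16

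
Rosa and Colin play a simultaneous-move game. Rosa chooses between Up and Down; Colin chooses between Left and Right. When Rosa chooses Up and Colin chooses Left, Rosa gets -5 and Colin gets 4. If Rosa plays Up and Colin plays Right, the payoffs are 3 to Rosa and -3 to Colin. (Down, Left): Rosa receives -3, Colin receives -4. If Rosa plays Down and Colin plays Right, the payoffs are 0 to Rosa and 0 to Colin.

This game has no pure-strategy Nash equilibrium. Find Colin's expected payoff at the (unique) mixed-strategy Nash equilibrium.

Colin's indifference between Left and Right determines Rosa's mixing probability p:
  Colin's payoff to Left: p·4 + (1−p)·(-4) = 8p - 4
  Colin's payoff to Right: p·(-3) + (1−p)·0 = -3p
  8p - 4 = -3p  ⇒  11p = 4  ⇒  p = 4/11.
At equilibrium Colin is indifferent across columns, so Colin's payoff equals the payoff from Left: (4/11)·4 + (7/11)·(-4) = -12/11.

-12/11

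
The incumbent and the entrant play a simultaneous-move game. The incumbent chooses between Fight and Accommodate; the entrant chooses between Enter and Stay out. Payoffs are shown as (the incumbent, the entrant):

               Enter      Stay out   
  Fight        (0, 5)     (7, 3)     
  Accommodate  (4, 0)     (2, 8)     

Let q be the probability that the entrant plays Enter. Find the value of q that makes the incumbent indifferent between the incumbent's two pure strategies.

In a mixed equilibrium the incumbent is indifferent between Fight and Accommodate; this condition fixes q.
  the incumbent's expected payoff from Fight: q·0 + (1−q)·7 = -7q + 7
  the incumbent's expected payoff from Accommodate: q·4 + (1−q)·2 = 2q + 2
  -7q + 7 = 2q + 2  ⇒  -9q = -5  ⇒  q = 5/9.

q = 5/9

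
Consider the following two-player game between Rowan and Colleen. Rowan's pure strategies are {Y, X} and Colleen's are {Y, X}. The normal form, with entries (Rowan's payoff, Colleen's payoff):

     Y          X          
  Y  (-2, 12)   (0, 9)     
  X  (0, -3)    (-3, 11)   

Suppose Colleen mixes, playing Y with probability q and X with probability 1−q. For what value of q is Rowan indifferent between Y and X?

q = 3/5

In a mixed equilibrium Rowan is indifferent between Y and X; this condition fixes q.
  Rowan's expected payoff from Y: q·(-2) + (1−q)·0 = -2q
  Rowan's expected payoff from X: q·0 + (1−q)·(-3) = 3q - 3
  -2q = 3q - 3  ⇒  -5q = -3  ⇒  q = 3/5.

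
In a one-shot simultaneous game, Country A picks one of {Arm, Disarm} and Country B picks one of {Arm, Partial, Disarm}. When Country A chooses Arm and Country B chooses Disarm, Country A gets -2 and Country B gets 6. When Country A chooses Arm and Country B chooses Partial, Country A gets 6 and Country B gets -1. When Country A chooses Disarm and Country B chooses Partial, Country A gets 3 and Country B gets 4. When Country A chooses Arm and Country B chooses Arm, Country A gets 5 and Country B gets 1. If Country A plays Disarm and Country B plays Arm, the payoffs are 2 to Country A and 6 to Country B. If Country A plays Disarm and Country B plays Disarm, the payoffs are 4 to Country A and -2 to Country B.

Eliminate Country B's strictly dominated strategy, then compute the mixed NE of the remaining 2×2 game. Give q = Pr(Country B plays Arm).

Country B's strategy Partial is strictly dominated by Arm: 1 > -1 and 6 > 4. Eliminate Partial.
Country A's indifference between Arm and Disarm determines Country B's mixing probability q:
  Country A's payoff to Arm: q·5 + (1−q)·(-2) = 7q - 2
  Country A's payoff to Disarm: q·2 + (1−q)·4 = -2q + 4
  7q - 2 = -2q + 4  ⇒  9q = 6  ⇒  q = 2/3.

q = 2/3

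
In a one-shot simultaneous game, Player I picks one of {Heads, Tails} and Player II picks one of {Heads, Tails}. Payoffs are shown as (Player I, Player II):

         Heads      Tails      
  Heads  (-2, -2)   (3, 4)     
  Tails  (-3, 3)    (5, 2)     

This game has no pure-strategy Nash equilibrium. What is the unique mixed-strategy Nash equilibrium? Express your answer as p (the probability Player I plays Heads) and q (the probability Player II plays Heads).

For Player II to be willing to mix, Player II must be indifferent between Heads and Tails, which pins down Player I's mix.
  Player II's expected payoff from Heads: p·(-2) + (1−p)·3 = -5p + 3
  Player II's expected payoff from Tails: p·4 + (1−p)·2 = 2p + 2
  -5p + 3 = 2p + 2  ⇒  -7p = -1  ⇒  p = 1/7.
In a mixed equilibrium Player I is indifferent between Heads and Tails; this condition fixes q.
  Player I's expected payoff from Heads: q·(-2) + (1−q)·3 = -5q + 3
  Player I's expected payoff from Tails: q·(-3) + (1−q)·5 = -8q + 5
  -5q + 3 = -8q + 5  ⇒  3q = 2  ⇒  q = 2/3.

p = 1/7, q = 2/3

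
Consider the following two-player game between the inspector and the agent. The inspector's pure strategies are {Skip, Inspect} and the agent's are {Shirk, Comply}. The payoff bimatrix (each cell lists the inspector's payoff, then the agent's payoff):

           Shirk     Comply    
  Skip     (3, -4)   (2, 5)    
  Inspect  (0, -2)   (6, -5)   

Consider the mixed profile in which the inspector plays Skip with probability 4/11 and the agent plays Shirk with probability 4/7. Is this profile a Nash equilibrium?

Given the inspector's mix p = 4/11, the agent's payoff from Shirk is -30/11 but from Comply is -15/11. The agent strictly prefers Comply, so the agent would not mix.
So the proposed profile is not a Nash equilibrium.

No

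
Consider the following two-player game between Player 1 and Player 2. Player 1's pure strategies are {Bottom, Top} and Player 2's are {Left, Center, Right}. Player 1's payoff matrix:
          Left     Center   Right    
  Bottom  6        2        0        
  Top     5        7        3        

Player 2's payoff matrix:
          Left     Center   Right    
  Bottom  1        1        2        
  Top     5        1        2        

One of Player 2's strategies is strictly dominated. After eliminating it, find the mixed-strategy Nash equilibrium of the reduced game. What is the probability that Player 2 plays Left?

q = 3/4

Player 2's strategy Center is strictly dominated by Right: 2 > 1 and 2 > 1. Eliminate Center.
In a mixed equilibrium Player 1 is indifferent between Bottom and Top; this condition fixes q.
  Player 1's payoff to Bottom: q·6 + (1−q)·0 = 6q
  Player 1's payoff to Top: q·5 + (1−q)·3 = 2q + 3
  6q = 2q + 3  ⇒  4q = 3  ⇒  q = 3/4.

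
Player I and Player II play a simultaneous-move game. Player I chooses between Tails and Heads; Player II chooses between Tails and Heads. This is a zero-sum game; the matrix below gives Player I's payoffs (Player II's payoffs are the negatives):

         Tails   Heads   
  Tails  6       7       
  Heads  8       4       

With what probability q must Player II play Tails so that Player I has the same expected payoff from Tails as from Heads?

q = 3/5

In a mixed equilibrium Player I is indifferent between Tails and Heads; this condition fixes q.
  Player I's expected payoff from Tails: q·6 + (1−q)·7 = -q + 7
  Player I's expected payoff from Heads: q·8 + (1−q)·4 = 4q + 4
  -q + 7 = 4q + 4  ⇒  -5q = -3  ⇒  q = 3/5.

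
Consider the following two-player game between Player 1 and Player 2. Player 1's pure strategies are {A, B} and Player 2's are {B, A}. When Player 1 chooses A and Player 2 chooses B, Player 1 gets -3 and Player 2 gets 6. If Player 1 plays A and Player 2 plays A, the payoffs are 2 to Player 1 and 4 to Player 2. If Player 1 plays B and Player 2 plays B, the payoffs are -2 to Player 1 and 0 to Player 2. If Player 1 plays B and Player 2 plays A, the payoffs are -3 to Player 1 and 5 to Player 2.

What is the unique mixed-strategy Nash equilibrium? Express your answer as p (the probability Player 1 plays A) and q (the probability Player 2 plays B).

Player 2's indifference between B and A determines Player 1's mixing probability p:
  Player 2's payoff to B: p·6 + (1−p)·0 = 6p
  Player 2's payoff to A: p·4 + (1−p)·5 = -p + 5
  6p = -p + 5  ⇒  7p = 5  ⇒  p = 5/7.
In a mixed equilibrium Player 1 is indifferent between A and B; this condition fixes q.
  Player 1's payoff to A: q·(-3) + (1−q)·2 = -5q + 2
  Player 1's payoff to B: q·(-2) + (1−q)·(-3) = q - 3
  -5q + 2 = q - 3  ⇒  -6q = -5  ⇒  q = 5/6.

p = 5/7, q = 5/6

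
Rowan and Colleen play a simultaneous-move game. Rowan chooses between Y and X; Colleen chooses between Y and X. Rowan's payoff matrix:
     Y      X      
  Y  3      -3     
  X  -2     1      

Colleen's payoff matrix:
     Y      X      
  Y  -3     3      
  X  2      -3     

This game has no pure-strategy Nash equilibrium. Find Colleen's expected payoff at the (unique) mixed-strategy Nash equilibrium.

Colleen's indifference between Y and X determines Rowan's mixing probability p:
  Colleen's expected payoff from Y: p·(-3) + (1−p)·2 = -5p + 2
  Colleen's expected payoff from X: p·3 + (1−p)·(-3) = 6p - 3
  -5p + 2 = 6p - 3  ⇒  -11p = -5  ⇒  p = 5/11.
At equilibrium Colleen is indifferent across columns, so Colleen's payoff equals the payoff from Y: (5/11)·(-3) + (6/11)·2 = -3/11.

-3/11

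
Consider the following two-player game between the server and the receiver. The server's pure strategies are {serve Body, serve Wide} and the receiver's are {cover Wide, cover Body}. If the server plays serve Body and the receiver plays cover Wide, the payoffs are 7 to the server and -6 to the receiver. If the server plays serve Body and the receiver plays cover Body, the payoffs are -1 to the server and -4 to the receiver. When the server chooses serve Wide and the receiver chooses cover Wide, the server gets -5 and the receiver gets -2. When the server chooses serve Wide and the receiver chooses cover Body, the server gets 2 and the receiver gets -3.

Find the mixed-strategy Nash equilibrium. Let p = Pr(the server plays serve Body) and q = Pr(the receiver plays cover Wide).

p = 1/3, q = 1/5

In a mixed equilibrium the receiver is indifferent between cover Wide and cover Body; this condition fixes p.
  the receiver's payoff from cover Wide: p·(-6) + (1−p)·(-2) = -4p - 2
  the receiver's payoff from cover Body: p·(-4) + (1−p)·(-3) = -p - 3
  -4p - 2 = -p - 3  ⇒  -3p = -1  ⇒  p = 1/3.
The server's indifference between serve Body and serve Wide determines the receiver's mixing probability q:
  the server's payoff to serve Body: q·7 + (1−q)·(-1) = 8q - 1
  the server's payoff to serve Wide: q·(-5) + (1−q)·2 = -7q + 2
  8q - 1 = -7q + 2  ⇒  15q = 3  ⇒  q = 1/5.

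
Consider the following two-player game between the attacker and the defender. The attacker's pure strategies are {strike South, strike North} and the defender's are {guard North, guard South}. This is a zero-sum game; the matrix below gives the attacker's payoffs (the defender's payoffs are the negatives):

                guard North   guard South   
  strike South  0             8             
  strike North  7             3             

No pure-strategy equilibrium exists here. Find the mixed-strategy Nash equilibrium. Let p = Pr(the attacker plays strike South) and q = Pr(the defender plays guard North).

The attacker's mix must leave the defender indifferent between guard North and guard South.
  the defender's payoff from guard North: p·0 + (1−p)·(-7) = 7p - 7
  the defender's payoff from guard South: p·(-8) + (1−p)·(-3) = -5p - 3
  7p - 7 = -5p - 3  ⇒  12p = 4  ⇒  p = 1/3.
For the attacker to be willing to mix, the attacker must be indifferent between strike South and strike North, which pins down the defender's mix.
  the attacker's expected payoff from strike South: q·0 + (1−q)·8 = -8q + 8
  the attacker's expected payoff from strike North: q·7 + (1−q)·3 = 4q + 3
  -8q + 8 = 4q + 3  ⇒  -12q = -5  ⇒  q = 5/12.

p = 1/3, q = 5/12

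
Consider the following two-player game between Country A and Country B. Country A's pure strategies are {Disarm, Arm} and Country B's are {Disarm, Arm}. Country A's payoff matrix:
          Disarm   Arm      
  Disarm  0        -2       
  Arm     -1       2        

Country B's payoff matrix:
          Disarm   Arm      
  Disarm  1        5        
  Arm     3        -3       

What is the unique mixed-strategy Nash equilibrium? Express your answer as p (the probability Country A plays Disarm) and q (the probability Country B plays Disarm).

p = 3/5, q = 4/5

Country A's mix must leave Country B indifferent between Disarm and Arm.
  Country B's payoff from Disarm: p·1 + (1−p)·3 = -2p + 3
  Country B's payoff from Arm: p·5 + (1−p)·(-3) = 8p - 3
  -2p + 3 = 8p - 3  ⇒  -10p = -6  ⇒  p = 3/5.
For Country A to be willing to mix, Country A must be indifferent between Disarm and Arm, which pins down Country B's mix.
  Country A's payoff from Disarm: q·0 + (1−q)·(-2) = 2q - 2
  Country A's payoff from Arm: q·(-1) + (1−q)·2 = -3q + 2
  2q - 2 = -3q + 2  ⇒  5q = 4  ⇒  q = 4/5.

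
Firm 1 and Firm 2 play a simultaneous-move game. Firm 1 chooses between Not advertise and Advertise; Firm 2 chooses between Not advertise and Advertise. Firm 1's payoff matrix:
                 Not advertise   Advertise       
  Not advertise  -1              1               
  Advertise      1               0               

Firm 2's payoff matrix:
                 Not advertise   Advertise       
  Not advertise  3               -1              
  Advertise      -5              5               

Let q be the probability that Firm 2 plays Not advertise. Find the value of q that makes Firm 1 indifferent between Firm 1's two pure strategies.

q = 1/3

Set Firm 1's expected payoff from Not advertise equal to that from Advertise:
  Firm 1's payoff to Not advertise: q·(-1) + (1−q)·1 = -2q + 1
  Firm 1's payoff to Advertise: q·1 + (1−q)·0 = q
  -2q + 1 = q  ⇒  -3q = -1  ⇒  q = 1/3.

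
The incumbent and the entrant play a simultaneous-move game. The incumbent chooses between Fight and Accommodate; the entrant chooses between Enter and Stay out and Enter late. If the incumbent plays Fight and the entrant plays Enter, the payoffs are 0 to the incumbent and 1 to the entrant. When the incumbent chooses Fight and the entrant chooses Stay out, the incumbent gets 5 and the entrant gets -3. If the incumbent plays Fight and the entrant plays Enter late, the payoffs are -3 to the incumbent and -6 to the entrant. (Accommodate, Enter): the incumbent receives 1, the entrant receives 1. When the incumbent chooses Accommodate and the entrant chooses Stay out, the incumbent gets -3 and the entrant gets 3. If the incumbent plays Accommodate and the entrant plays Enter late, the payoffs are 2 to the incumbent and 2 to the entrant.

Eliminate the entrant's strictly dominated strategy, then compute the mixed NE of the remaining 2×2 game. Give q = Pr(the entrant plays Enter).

q = 8/9

The entrant's strategy Enter late is strictly dominated by Stay out: -3 > -6 and 3 > 2. Eliminate Enter late.
The incumbent's indifference between Fight and Accommodate determines the entrant's mixing probability q:
  the incumbent's payoff to Fight: q·0 + (1−q)·5 = -5q + 5
  the incumbent's payoff to Accommodate: q·1 + (1−q)·(-3) = 4q - 3
  -5q + 5 = 4q - 3  ⇒  -9q = -8  ⇒  q = 8/9.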